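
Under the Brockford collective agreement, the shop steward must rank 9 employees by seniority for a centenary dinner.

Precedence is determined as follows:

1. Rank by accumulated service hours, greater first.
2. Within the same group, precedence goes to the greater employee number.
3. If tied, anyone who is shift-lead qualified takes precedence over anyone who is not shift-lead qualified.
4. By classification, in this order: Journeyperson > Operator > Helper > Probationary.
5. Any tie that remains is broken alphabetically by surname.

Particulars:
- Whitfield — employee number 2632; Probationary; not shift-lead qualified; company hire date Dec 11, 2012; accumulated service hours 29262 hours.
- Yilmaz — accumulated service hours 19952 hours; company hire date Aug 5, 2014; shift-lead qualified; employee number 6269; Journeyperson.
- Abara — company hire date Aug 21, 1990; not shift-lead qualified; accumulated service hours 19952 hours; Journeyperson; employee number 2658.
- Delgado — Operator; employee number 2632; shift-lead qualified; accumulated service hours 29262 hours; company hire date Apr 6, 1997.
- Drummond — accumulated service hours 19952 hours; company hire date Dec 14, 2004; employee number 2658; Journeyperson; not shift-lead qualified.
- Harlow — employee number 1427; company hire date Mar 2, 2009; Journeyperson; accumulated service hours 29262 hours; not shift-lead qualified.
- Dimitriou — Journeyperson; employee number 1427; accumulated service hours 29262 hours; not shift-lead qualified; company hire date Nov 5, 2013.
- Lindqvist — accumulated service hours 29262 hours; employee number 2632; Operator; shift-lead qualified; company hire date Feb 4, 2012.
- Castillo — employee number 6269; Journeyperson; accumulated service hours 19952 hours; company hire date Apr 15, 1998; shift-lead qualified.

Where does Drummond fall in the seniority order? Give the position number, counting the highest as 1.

By accumulated service hours (higher first): Delgado, Lindqvist, Whitfield, Dimitriou and Harlow (each 29262 hours); then Castillo, Yilmaz, Abara and Drummond (each 19952 hours).
Among Delgado, Lindqvist, Whitfield, Dimitriou and Harlow, by employee number (higher first): Delgado, Lindqvist and Whitfield (2632) before Dimitriou and Harlow (1427).
Among Delgado, Lindqvist and Whitfield, shift-lead qualified before not shift-lead qualified: Delgado and Lindqvist (shift-lead qualified) before Whitfield (not shift-lead qualified).
Delgado and Lindqvist are each Operator, so the next rule applies.
Among Delgado and Lindqvist, alphabetically by surname: Delgado before Lindqvist.
Dimitriou and Harlow are each not shift-lead qualified, so the next rule applies.
Dimitriou and Harlow are each Journeyperson, so the next rule applies.
Among Dimitriou and Harlow, alphabetically by surname: Dimitriou before Harlow.
Among Castillo, Yilmaz, Abara and Drummond, by employee number (higher first): Castillo and Yilmaz (6269) before Abara and Drummond (2658).
Castillo and Yilmaz are each shift-lead qualified, so the next rule applies.
Castillo and Yilmaz are each Journeyperson, so the next rule applies.
Among Castillo and Yilmaz, alphabetically by surname: Castillo before Yilmaz.
Abara and Drummond are each not shift-lead qualified, so the next rule applies.
Abara and Drummond are each Journeyperson, so the next rule applies.
Among Abara and Drummond, alphabetically by surname: Abara before Drummond.
Order: Delgado, Lindqvist, Whitfield, Dimitriou, Harlow, Castillo, Yilmaz, Abara, Drummond. So position 9.

9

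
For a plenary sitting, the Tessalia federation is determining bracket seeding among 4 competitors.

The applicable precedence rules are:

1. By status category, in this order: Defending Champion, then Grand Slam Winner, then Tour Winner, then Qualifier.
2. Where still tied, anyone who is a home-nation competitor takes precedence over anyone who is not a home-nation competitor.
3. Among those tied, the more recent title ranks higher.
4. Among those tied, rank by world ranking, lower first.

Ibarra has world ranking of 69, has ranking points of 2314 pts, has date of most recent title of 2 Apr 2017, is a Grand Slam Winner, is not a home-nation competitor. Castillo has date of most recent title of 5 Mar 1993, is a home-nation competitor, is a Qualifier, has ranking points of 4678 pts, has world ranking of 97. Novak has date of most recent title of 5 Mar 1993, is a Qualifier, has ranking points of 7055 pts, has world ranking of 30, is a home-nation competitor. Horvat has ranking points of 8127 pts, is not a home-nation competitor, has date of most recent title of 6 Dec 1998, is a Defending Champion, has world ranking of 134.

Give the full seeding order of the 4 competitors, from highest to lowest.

By status category: Horvat (Defending Champion); then Ibarra (Grand Slam Winner); then Novak and Castillo (Qualifier).
Novak and Castillo are each a home-nation competitor, so the next rule applies.
Novak and Castillo both have date of most recent title 5 Mar 1993, so the next rule applies.
Among Novak and Castillo, by world ranking (lower first): Novak (30) before Castillo (97).
Full order: Horvat, Ibarra, Novak, Castillo.

Horvat, Ibarra, Novak, Castillo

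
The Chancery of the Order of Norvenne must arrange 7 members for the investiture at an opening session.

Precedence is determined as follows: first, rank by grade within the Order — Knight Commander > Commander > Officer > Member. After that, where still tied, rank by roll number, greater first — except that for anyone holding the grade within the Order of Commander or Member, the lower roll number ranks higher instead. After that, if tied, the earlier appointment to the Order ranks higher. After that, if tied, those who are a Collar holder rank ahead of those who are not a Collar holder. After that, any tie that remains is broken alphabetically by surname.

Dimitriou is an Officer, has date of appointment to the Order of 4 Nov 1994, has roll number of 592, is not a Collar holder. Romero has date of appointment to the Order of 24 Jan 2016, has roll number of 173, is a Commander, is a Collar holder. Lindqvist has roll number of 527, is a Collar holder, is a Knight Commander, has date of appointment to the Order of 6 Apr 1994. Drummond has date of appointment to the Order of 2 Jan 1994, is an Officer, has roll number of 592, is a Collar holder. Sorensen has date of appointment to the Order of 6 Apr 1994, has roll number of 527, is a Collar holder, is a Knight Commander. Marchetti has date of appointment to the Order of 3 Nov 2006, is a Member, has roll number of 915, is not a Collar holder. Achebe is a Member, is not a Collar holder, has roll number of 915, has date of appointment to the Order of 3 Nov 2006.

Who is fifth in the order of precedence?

Dimitriou

By grade within the Order: Lindqvist and Sorensen (Knight Commander); then Romero (Commander); then Drummond and Dimitriou (Officer); then Achebe and Marchetti (Member).
Lindqvist and Sorensen both have roll number 527, so the next rule applies.
Lindqvist and Sorensen both have date of appointment to the Order 6 Apr 1994, so the next rule applies.
Lindqvist and Sorensen are each a Collar holder, so the next rule applies.
Among Lindqvist and Sorensen, alphabetically by surname: Lindqvist before Sorensen.
Drummond and Dimitriou both have roll number 592, so the next rule applies.
Among Drummond and Dimitriou, by date of appointment to the Order (earlier first): Drummond (2 Jan 1994) before Dimitriou (4 Nov 1994).
Achebe and Marchetti both have roll number 915, so the next rule applies.
Achebe and Marchetti both have date of appointment to the Order 3 Nov 2006, so the next rule applies.
Achebe and Marchetti are each not a Collar holder, so the next rule applies.
Among Achebe and Marchetti, alphabetically by surname: Achebe before Marchetti.
Order: Lindqvist, Sorensen, Romero, Drummond, Dimitriou, Achebe, Marchetti.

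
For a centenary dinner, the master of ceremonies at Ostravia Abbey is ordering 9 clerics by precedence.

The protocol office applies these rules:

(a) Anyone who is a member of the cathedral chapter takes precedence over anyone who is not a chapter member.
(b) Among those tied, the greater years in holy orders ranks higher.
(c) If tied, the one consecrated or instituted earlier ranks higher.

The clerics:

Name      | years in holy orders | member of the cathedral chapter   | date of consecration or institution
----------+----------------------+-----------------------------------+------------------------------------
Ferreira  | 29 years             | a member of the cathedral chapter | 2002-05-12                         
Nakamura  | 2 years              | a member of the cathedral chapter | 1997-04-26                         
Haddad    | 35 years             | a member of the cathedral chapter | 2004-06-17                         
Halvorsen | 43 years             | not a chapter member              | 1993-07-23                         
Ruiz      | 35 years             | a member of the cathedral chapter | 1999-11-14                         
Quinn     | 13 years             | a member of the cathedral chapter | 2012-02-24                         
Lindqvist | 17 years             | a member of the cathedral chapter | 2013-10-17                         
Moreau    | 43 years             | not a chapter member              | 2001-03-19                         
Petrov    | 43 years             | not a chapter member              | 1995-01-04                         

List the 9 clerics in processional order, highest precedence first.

Ruiz, Haddad, Ferreira, Lindqvist, Quinn, Nakamura, Halvorsen, Petrov, Moreau

By the first rule: Ruiz, Haddad, Ferreira, Lindqvist, Quinn and Nakamura (each a member of the cathedral chapter); then Halvorsen, Petrov and Moreau (each not a chapter member).
Among Ruiz, Haddad, Ferreira, Lindqvist, Quinn and Nakamura, by years in holy orders (higher first): Ruiz and Haddad (35 years) before Ferreira (29 years) before Lindqvist (17 years) before Quinn (13 years) before Nakamura (2 years).
Among Ruiz and Haddad, by date of consecration or institution (earlier first): Ruiz (1999-11-14) before Haddad (2004-06-17).
Halvorsen, Petrov and Moreau all have years in holy orders 43 years, so the next rule applies.
Among Halvorsen, Petrov and Moreau, by date of consecration or institution (earlier first): Halvorsen (1993-07-23) before Petrov (1995-01-04) before Moreau (2001-03-19).
Full order: Ruiz, Haddad, Ferreira, Lindqvist, Quinn, Nakamura, Halvorsen, Petrov, Moreau.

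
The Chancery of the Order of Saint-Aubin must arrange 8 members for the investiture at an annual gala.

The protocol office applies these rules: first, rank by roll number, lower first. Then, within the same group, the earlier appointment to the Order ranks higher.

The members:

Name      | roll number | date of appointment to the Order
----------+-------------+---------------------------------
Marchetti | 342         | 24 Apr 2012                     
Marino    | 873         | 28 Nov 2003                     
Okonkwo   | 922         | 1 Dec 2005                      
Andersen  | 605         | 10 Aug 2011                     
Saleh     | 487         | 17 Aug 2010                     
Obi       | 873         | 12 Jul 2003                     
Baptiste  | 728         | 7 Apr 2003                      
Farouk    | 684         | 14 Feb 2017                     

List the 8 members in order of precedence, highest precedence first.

By roll number (lower first): Marchetti (342); then Saleh (487); then Andersen (605); then Farouk (684); then Baptiste (728); then Obi and Marino (both 873); then Okonkwo (922).
Among Obi and Marino, by date of appointment to the Order (earlier first): Obi (12 Jul 2003) before Marino (28 Nov 2003).
Full order: Marchetti, Saleh, Andersen, Farouk, Baptiste, Obi, Marino, Okonkwo.

Marchetti, Saleh, Andersen, Farouk, Baptiste, Obi, Marino, Okonkwo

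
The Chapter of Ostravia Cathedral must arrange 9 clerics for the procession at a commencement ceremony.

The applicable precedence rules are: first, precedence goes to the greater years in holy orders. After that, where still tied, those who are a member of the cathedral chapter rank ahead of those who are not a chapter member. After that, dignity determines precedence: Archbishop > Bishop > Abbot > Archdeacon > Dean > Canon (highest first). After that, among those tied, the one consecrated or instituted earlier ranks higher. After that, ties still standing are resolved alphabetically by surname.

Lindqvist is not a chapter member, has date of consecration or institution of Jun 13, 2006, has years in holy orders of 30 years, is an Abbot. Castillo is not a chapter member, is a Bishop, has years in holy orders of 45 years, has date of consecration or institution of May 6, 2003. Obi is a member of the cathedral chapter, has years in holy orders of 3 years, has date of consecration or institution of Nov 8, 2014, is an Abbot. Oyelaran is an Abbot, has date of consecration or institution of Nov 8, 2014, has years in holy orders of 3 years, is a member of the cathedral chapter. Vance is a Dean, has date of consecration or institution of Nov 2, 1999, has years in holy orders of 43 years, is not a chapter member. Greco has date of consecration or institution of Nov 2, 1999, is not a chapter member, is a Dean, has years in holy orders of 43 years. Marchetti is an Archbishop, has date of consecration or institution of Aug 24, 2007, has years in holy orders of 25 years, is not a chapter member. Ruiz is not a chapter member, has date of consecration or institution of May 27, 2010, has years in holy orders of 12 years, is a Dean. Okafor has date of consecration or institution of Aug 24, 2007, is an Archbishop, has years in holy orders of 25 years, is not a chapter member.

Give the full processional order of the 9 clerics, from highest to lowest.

By years in holy orders (higher first): Castillo (45 years); then Greco and Vance (both 43 years); then Lindqvist (30 years); then Marchetti and Okafor (both 25 years); then Ruiz (12 years); then Obi and Oyelaran (both 3 years).
Greco and Vance are each not a chapter member, so the next rule applies.
Greco and Vance are each Dean, so the next rule applies.
Greco and Vance both have date of consecration or institution Nov 2, 1999, so the next rule applies.
Among Greco and Vance, alphabetically by surname: Greco before Vance.
Marchetti and Okafor are each not a chapter member, so the next rule applies.
Marchetti and Okafor are each Archbishop, so the next rule applies.
Marchetti and Okafor both have date of consecration or institution Aug 24, 2007, so the next rule applies.
Among Marchetti and Okafor, alphabetically by surname: Marchetti before Okafor.
Obi and Oyelaran are each a member of the cathedral chapter, so the next rule applies.
Obi and Oyelaran are each Abbot, so the next rule applies.
Obi and Oyelaran both have date of consecration or institution Nov 8, 2014, so the next rule applies.
Among Obi and Oyelaran, alphabetically by surname: Obi before Oyelaran.
Full order: Castillo, Greco, Vance, Lindqvist, Marchetti, Okafor, Ruiz, Obi, Oyelaran.

Castillo, Greco, Vance, Lindqvist, Marchetti, Okafor, Ruiz, Obi, Oyelaran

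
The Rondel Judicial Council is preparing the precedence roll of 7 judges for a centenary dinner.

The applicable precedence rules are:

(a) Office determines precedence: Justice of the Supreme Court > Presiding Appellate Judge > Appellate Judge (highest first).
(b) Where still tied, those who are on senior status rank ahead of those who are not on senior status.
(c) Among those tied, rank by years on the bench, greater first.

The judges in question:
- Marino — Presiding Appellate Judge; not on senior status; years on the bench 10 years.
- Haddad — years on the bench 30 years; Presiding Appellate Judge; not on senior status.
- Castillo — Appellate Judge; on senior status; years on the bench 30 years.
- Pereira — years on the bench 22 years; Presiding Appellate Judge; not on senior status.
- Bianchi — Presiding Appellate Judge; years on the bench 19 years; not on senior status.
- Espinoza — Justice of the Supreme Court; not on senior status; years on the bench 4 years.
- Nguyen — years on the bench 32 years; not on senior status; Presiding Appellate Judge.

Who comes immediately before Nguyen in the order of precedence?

By office: Espinoza (Justice of the Supreme Court); then Nguyen, Haddad, Pereira, Bianchi and Marino (Presiding Appellate Judge); then Castillo (Appellate Judge).
Nguyen, Haddad, Pereira, Bianchi and Marino are each not on senior status, so the next rule applies.
Among Nguyen, Haddad, Pereira, Bianchi and Marino, by years on the bench (higher first): Nguyen (32 years) before Haddad (30 years) before Pereira (22 years) before Bianchi (19 years) before Marino (10 years).
Order: Espinoza, Nguyen, Haddad, Pereira, Bianchi, Marino, Castillo.

Espinoza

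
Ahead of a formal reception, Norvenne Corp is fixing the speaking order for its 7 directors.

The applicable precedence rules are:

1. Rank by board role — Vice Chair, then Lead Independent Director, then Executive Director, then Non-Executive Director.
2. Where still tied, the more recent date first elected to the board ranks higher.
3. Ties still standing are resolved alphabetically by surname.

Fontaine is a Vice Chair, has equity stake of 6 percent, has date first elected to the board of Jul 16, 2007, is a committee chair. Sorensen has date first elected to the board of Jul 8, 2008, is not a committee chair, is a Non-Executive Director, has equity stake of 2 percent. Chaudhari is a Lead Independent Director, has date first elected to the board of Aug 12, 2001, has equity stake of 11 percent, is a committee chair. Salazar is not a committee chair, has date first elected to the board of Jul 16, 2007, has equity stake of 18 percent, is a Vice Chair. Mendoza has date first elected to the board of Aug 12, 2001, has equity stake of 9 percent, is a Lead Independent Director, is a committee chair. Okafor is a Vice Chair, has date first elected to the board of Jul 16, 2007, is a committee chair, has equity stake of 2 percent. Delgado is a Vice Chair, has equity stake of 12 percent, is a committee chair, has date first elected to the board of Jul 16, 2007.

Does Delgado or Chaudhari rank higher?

Delgado

By board role: Delgado, Fontaine, Okafor and Salazar (Vice Chair); then Chaudhari and Mendoza (Lead Independent Director); then Sorensen (Non-Executive Director).
Delgado, Fontaine, Okafor and Salazar all have date first elected to the board Jul 16, 2007, so the next rule applies.
Among Delgado, Fontaine, Okafor and Salazar, alphabetically by surname: Delgado before Fontaine before Okafor before Salazar.
Chaudhari and Mendoza both have date first elected to the board Aug 12, 2001, so the next rule applies.
Among Chaudhari and Mendoza, alphabetically by surname: Chaudhari before Mendoza.
So Delgado takes precedence.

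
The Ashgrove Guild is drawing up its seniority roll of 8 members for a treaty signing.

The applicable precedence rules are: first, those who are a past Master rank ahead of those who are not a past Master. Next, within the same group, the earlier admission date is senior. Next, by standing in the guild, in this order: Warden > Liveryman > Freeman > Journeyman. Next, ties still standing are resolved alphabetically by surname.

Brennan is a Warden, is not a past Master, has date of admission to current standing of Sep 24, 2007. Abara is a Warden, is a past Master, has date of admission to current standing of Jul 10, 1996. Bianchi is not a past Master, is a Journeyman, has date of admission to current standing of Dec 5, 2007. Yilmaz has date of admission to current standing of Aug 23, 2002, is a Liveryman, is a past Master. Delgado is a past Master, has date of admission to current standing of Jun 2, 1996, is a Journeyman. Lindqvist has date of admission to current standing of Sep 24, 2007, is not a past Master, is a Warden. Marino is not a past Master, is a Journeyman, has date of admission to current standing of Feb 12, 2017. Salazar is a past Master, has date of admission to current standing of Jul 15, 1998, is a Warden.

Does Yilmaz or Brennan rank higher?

Yilmaz

By the first rule: Delgado, Abara, Salazar and Yilmaz (each a past Master); then Brennan, Lindqvist, Bianchi and Marino (each not a past Master).
Among Delgado, Abara, Salazar and Yilmaz, by date of admission to current standing (earlier first): Delgado (Jun 2, 1996) before Abara (Jul 10, 1996) before Salazar (Jul 15, 1998) before Yilmaz (Aug 23, 2002).
Among Brennan, Lindqvist, Bianchi and Marino, by date of admission to current standing (earlier first): Brennan and Lindqvist (Sep 24, 2007) before Bianchi (Dec 5, 2007) before Marino (Feb 12, 2017).
Brennan and Lindqvist are each Warden, so the next rule applies.
Among Brennan and Lindqvist, alphabetically by surname: Brennan before Lindqvist.
So Yilmaz takes precedence.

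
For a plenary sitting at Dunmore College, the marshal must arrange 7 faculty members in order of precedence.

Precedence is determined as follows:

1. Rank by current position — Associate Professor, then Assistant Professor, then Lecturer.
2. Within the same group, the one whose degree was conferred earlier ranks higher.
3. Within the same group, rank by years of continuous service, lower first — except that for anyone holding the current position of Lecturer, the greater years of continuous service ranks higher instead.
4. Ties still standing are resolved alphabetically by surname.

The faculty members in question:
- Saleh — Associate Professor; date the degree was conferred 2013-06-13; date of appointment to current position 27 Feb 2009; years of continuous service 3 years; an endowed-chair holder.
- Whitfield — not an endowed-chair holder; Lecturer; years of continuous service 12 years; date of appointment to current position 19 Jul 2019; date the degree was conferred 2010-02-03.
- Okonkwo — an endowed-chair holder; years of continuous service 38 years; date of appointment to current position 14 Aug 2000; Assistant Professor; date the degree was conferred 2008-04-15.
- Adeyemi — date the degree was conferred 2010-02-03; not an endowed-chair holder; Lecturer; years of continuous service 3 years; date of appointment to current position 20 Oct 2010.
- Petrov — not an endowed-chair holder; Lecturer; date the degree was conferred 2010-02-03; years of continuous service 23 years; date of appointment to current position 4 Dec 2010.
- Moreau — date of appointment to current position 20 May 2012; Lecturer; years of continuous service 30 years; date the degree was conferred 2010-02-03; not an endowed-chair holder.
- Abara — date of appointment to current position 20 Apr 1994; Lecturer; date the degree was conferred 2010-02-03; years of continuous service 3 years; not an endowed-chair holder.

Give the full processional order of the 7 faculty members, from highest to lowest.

Saleh, Okonkwo, Moreau, Petrov, Whitfield, Abara, Adeyemi

By current position: Saleh (Associate Professor); then Okonkwo (Assistant Professor); then Moreau, Petrov, Whitfield, Abara and Adeyemi (Lecturer).
Moreau, Petrov, Whitfield, Abara and Adeyemi all have date the degree was conferred 2010-02-03, so the next rule applies.
Among Moreau, Petrov, Whitfield, Abara and Adeyemi, by years of continuous service (higher first) (reversed rule for this group): Moreau (30 years) before Petrov (23 years) before Whitfield (12 years) before Abara and Adeyemi (3 years).
Among Abara and Adeyemi, alphabetically by surname: Abara before Adeyemi.
Full order: Saleh, Okonkwo, Moreau, Petrov, Whitfield, Abara, Adeyemi.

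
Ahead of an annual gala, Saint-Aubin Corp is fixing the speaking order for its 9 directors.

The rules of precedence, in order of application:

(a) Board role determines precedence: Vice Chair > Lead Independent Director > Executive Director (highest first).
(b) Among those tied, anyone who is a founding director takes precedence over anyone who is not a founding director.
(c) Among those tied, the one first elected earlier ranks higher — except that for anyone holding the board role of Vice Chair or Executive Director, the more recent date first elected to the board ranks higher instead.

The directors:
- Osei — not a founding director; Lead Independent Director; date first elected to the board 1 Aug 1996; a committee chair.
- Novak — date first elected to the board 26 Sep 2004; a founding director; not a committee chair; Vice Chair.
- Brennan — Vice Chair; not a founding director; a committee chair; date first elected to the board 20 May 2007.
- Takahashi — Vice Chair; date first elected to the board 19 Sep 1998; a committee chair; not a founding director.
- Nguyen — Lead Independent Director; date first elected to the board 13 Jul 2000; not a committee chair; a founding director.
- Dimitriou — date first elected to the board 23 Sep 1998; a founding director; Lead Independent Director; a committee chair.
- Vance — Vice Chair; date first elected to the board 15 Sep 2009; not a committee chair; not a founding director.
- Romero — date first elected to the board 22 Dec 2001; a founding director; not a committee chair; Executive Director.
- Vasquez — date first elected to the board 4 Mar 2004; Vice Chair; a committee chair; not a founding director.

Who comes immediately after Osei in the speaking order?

Romero

By board role: Novak, Vance, Brennan, Vasquez and Takahashi (Vice Chair); then Dimitriou, Nguyen and Osei (Lead Independent Director); then Romero (Executive Director).
Among Novak, Vance, Brennan, Vasquez and Takahashi, a founding director before not a founding director: Novak (a founding director) before Vance, Brennan, Vasquez and Takahashi (not a founding director).
Among Vance, Brennan, Vasquez and Takahashi, by date first elected to the board (later first) (reversed rule for this group): Vance (15 Sep 2009) before Brennan (20 May 2007) before Vasquez (4 Mar 2004) before Takahashi (19 Sep 1998).
Among Dimitriou, Nguyen and Osei, a founding director before not a founding director: Dimitriou and Nguyen (a founding director) before Osei (not a founding director).
Among Dimitriou and Nguyen, by date first elected to the board (earlier first): Dimitriou (23 Sep 1998) before Nguyen (13 Jul 2000).
Order: Novak, Vance, Brennan, Vasquez, Takahashi, Dimitriou, Nguyen, Osei, Romero.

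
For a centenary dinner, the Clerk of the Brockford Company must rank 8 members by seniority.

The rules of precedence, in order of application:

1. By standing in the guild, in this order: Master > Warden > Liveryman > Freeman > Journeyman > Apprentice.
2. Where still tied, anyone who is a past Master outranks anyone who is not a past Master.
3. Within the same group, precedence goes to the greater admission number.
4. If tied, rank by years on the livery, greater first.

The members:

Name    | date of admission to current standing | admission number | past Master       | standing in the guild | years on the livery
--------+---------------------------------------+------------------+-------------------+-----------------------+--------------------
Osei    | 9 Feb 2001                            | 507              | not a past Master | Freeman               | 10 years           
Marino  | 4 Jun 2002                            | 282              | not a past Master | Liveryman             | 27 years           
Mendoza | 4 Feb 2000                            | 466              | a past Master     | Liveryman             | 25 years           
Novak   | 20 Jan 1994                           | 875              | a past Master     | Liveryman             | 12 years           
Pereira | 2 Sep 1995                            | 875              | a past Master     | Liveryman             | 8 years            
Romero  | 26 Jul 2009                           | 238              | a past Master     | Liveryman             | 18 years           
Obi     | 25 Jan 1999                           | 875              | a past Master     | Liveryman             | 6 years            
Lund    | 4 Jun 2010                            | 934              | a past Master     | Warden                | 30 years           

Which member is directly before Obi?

Pereira

By standing in the guild: Lund (Warden); then Novak, Pereira, Obi, Mendoza, Romero and Marino (Liveryman); then Osei (Freeman).
Among Novak, Pereira, Obi, Mendoza, Romero and Marino, a past Master before not a past Master: Novak, Pereira, Obi, Mendoza and Romero (a past Master) before Marino (not a past Master).
Among Novak, Pereira, Obi, Mendoza and Romero, by admission number (higher first): Novak, Pereira and Obi (875) before Mendoza (466) before Romero (238).
Among Novak, Pereira and Obi, by years on the livery (higher first): Novak (12 years) before Pereira (8 years) before Obi (6 years).
Order: Lund, Novak, Pereira, Obi, Mendoza, Romero, Marino, Osei.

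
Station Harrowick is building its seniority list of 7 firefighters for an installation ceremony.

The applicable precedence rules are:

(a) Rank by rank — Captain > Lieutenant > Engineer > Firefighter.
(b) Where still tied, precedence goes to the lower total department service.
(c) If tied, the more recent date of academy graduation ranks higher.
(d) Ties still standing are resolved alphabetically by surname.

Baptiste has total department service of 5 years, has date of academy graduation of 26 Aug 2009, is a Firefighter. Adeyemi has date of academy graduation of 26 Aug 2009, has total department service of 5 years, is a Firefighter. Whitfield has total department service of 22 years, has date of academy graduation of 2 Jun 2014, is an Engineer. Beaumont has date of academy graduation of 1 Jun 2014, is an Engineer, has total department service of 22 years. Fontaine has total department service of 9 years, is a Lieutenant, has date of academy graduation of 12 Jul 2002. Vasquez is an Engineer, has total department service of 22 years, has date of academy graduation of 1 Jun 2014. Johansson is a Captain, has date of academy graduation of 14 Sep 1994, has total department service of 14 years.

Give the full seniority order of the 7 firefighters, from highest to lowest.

Johansson, Fontaine, Whitfield, Beaumont, Vasquez, Adeyemi, Baptiste

By rank: Johansson (Captain); then Fontaine (Lieutenant); then Whitfield, Beaumont and Vasquez (Engineer); then Adeyemi and Baptiste (Firefighter).
Whitfield, Beaumont and Vasquez all have total department service 22 years, so the next rule applies.
Among Whitfield, Beaumont and Vasquez, by date of academy graduation (later first): Whitfield (2 Jun 2014) before Beaumont and Vasquez (1 Jun 2014).
Among Beaumont and Vasquez, alphabetically by surname: Beaumont before Vasquez.
Adeyemi and Baptiste both have total department service 5 years, so the next rule applies.
Adeyemi and Baptiste both have date of academy graduation 26 Aug 2009, so the next rule applies.
Among Adeyemi and Baptiste, alphabetically by surname: Adeyemi before Baptiste.
Full order: Johansson, Fontaine, Whitfield, Beaumont, Vasquez, Adeyemi, Baptiste.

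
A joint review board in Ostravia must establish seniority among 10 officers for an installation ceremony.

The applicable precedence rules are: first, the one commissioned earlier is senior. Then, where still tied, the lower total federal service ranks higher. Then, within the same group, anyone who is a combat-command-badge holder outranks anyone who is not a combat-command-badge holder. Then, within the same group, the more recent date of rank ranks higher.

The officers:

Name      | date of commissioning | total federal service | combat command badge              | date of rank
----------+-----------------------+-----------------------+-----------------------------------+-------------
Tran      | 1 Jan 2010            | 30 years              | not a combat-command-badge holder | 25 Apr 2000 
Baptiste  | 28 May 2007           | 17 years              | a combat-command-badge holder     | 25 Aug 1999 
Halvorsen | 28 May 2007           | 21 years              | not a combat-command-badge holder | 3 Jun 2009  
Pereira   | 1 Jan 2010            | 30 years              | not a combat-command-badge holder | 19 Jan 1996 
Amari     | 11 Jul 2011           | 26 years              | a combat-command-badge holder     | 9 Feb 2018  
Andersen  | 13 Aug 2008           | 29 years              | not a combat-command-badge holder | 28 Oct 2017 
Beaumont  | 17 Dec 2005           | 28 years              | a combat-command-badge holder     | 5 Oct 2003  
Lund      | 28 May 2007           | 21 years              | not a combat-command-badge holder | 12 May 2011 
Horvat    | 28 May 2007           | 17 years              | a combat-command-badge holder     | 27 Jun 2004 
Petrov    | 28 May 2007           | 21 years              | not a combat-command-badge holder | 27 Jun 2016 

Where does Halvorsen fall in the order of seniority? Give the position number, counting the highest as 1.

6

By date of commissioning (earlier first): Beaumont (17 Dec 2005); then Horvat, Baptiste, Petrov, Lund and Halvorsen (each 28 May 2007); then Andersen (13 Aug 2008); then Tran and Pereira (both 1 Jan 2010); then Amari (11 Jul 2011).
Among Horvat, Baptiste, Petrov, Lund and Halvorsen, by total federal service (lower first): Horvat and Baptiste (17 years) before Petrov, Lund and Halvorsen (21 years).
Horvat and Baptiste are each a combat-command-badge holder, so the next rule applies.
Among Horvat and Baptiste, by date of rank (later first): Horvat (27 Jun 2004) before Baptiste (25 Aug 1999).
Petrov, Lund and Halvorsen are each not a combat-command-badge holder, so the next rule applies.
Among Petrov, Lund and Halvorsen, by date of rank (later first): Petrov (27 Jun 2016) before Lund (12 May 2011) before Halvorsen (3 Jun 2009).
Tran and Pereira both have total federal service 30 years, so the next rule applies.
Tran and Pereira are each not a combat-command-badge holder, so the next rule applies.
Among Tran and Pereira, by date of rank (later first): Tran (25 Apr 2000) before Pereira (19 Jan 1996).
Order: Beaumont, Horvat, Baptiste, Petrov, Lund, Halvorsen, Andersen, Tran, Pereira, Amari. So position 6.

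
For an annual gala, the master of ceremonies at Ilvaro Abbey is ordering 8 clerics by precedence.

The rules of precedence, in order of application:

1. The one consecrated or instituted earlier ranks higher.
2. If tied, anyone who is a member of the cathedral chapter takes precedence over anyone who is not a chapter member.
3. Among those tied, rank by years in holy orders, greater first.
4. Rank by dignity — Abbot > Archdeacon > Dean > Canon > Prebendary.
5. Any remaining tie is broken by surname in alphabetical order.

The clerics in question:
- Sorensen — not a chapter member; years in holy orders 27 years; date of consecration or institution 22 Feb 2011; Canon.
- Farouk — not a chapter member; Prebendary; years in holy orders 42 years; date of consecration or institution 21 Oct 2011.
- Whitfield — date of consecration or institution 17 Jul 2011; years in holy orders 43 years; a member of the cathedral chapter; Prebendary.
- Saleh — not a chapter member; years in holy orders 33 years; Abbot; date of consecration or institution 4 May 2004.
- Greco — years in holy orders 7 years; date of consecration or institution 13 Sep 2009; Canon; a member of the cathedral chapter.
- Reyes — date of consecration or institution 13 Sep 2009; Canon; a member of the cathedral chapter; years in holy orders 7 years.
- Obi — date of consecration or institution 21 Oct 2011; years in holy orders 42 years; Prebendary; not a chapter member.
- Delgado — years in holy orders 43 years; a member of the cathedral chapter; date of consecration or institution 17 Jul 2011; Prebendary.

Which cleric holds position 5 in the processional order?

Delgado

By date of consecration or institution (earlier first): Saleh (4 May 2004); then Greco and Reyes (both 13 Sep 2009); then Sorensen (22 Feb 2011); then Delgado and Whitfield (both 17 Jul 2011); then Farouk and Obi (both 21 Oct 2011).
Greco and Reyes are each a member of the cathedral chapter, so the next rule applies.
Greco and Reyes both have years in holy orders 7 years, so the next rule applies.
Greco and Reyes are each Canon, so the next rule applies.
Among Greco and Reyes, alphabetically by surname: Greco before Reyes.
Delgado and Whitfield are each a member of the cathedral chapter, so the next rule applies.
Delgado and Whitfield both have years in holy orders 43 years, so the next rule applies.
Delgado and Whitfield are each Prebendary, so the next rule applies.
Among Delgado and Whitfield, alphabetically by surname: Delgado before Whitfield.
Farouk and Obi are each not a chapter member, so the next rule applies.
Farouk and Obi both have years in holy orders 42 years, so the next rule applies.
Farouk and Obi are each Prebendary, so the next rule applies.
Among Farouk and Obi, alphabetically by surname: Farouk before Obi.
Order: Saleh, Greco, Reyes, Sorensen, Delgado, Whitfield, Farouk, Obi.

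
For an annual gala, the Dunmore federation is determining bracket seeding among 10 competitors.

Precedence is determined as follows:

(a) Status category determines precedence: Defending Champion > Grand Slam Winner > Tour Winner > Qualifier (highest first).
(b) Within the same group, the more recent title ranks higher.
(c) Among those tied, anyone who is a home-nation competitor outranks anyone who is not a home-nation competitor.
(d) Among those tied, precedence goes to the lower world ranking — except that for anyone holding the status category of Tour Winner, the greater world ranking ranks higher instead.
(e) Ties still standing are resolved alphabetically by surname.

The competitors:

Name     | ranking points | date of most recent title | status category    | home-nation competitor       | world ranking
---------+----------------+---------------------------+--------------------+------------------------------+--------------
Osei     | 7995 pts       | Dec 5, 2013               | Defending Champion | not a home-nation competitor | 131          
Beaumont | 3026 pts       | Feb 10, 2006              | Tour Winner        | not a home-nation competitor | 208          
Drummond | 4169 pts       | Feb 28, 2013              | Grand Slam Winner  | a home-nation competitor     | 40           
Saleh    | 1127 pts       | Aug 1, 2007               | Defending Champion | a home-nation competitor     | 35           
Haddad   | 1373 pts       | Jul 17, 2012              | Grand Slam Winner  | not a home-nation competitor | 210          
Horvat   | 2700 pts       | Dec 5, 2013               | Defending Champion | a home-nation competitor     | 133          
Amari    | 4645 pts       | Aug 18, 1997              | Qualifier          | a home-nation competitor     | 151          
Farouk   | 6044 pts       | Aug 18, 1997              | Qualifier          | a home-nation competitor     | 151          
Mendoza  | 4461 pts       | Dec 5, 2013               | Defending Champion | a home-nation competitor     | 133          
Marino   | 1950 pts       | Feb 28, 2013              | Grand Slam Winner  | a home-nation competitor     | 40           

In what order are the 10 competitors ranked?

Horvat, Mendoza, Osei, Saleh, Drummond, Marino, Haddad, Beaumont, Amari, Farouk

By status category: Horvat, Mendoza, Osei and Saleh (Defending Champion); then Drummond, Marino and Haddad (Grand Slam Winner); then Beaumont (Tour Winner); then Amari and Farouk (Qualifier).
Among Horvat, Mendoza, Osei and Saleh, by date of most recent title (later first): Horvat, Mendoza and Osei (Dec 5, 2013) before Saleh (Aug 1, 2007).
Among Horvat, Mendoza and Osei, a home-nation competitor before not a home-nation competitor: Horvat and Mendoza (a home-nation competitor) before Osei (not a home-nation competitor).
Horvat and Mendoza both have world ranking 133, so the next rule applies.
Among Horvat and Mendoza, alphabetically by surname: Horvat before Mendoza.
Among Drummond, Marino and Haddad, by date of most recent title (later first): Drummond and Marino (Feb 28, 2013) before Haddad (Jul 17, 2012).
Drummond and Marino are each a home-nation competitor, so the next rule applies.
Drummond and Marino both have world ranking 40, so the next rule applies.
Among Drummond and Marino, alphabetically by surname: Drummond before Marino.
Amari and Farouk both have date of most recent title Aug 18, 1997, so the next rule applies.
Amari and Farouk are each a home-nation competitor, so the next rule applies.
Amari and Farouk both have world ranking 151, so the next rule applies.
Among Amari and Farouk, alphabetically by surname: Amari before Farouk.
Full order: Horvat, Mendoza, Osei, Saleh, Drummond, Marino, Haddad, Beaumont, Amari, Farouk.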